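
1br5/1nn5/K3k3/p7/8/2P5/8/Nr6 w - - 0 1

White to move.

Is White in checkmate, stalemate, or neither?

White to move; white king on a6.
In check: yes, from the black knight on c7.
King squares — a5: attacked by Nb7; b5: attacked by Rb1; b6: attacked by Rb1; a7: attacked by Bb8; b7: attacked by Rb1.
Legal moves for White: none.
In check with no legal moves → checkmate.

checkmate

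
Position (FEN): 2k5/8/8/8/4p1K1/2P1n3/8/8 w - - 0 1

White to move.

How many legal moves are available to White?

6

White to move; king on g4.
In check: yes, from the black knight on e3.
Legal moves: Kh5, Kg5, Kh4, Kf4, Kh3, Kg3.
Count: 6.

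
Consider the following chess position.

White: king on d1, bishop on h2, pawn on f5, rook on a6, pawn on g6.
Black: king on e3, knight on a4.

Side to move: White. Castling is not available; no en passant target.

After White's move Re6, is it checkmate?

After Re6: black king on e3; in check: yes, from the white rook on e6.
Black has 4 legal replies: Kd4, Kf3, Kd3, Kf2.
In check but a legal move exists → not checkmate.

no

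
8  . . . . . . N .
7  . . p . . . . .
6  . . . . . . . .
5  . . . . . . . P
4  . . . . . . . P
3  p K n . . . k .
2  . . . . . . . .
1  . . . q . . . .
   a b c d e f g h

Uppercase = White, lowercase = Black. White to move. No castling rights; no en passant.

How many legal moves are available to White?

White to move; king on b3.
In check: yes, from the black queen on d1.
Legal moves: Kc4, Kb4, Kxc3, Kxa3.
Count: 4.

4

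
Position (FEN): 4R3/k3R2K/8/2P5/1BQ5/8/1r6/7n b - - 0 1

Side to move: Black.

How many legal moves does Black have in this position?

Black to move; king on a7.
In check: yes, from the white rook on e7.
Legal moves: none.
Count: 0.

0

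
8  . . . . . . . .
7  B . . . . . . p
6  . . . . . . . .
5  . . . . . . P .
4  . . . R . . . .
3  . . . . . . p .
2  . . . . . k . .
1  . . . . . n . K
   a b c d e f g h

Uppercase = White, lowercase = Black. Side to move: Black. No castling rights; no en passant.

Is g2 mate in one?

After g2: white king on h1; in check: yes, from the black pawn on g2.
King squares — g1: attacked by Kf2; g2: attacked by Kf2; h2: attacked by Nf1.
White has no legal moves → checkmate.

yes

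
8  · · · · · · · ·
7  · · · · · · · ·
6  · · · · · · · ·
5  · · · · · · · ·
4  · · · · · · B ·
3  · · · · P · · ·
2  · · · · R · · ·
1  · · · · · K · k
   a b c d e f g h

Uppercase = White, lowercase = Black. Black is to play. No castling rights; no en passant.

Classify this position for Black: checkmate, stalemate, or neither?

Black to move; black king on h1.
In check: no.
King squares — g1: attacked by Kf1; g2: attacked by Kf1; h2: attacked by Re2.
Legal moves for Black: none.
Not in check and no legal moves → stalemate.

stalemate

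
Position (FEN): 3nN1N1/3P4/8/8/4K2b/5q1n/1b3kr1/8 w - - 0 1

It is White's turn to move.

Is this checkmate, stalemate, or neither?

White to move; white king on e4.
In check: yes, from the black queen on f3.
King squares — d3: attacked by Qf3; e3: attacked by Kf2; f3: attacked by Kf2; d4: attacked by Bb2; f4: attacked by Qf3; d5: attacked by Qf3; e5: attacked by Bb2; f5: attacked by Qf3.
Legal moves for White: none.
In check with no legal moves → checkmate.

checkmate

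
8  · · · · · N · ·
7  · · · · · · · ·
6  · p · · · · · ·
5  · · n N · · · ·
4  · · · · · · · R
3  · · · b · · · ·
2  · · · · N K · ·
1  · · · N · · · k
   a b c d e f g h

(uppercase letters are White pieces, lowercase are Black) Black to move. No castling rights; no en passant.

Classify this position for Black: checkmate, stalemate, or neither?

Black to move; black king on h1.
In check: yes, from the white rook on h4.
King squares — g1: attacked by Ne2; g2: attacked by Kf2; h2: attacked by Rh4.
Legal moves for Black: none.
In check with no legal moves → checkmate.

checkmate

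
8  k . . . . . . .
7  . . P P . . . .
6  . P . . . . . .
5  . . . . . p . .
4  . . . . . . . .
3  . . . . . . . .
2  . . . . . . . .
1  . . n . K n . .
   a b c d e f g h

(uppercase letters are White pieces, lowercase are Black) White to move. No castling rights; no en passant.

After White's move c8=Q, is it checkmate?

yes

After c8=Q: black king on a8; in check: yes, from the white queen on c8.
King squares — a7: attacked by Pb6; b7: attacked by Qc8; b8: attacked by Qc8.
Black has no legal moves → checkmate.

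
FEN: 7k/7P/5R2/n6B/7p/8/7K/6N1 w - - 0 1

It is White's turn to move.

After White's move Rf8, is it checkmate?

no

After Rf8: black king on h8; in check: yes, from the white rook on f8.
Black has 2 legal replies: Kxh7, Kg7.
In check but a legal move exists → not checkmate.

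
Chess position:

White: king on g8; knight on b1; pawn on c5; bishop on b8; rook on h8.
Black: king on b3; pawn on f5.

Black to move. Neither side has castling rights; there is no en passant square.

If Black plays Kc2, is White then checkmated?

no

After Kc2: white king on g8; in check: no.
White is not in check, so this cannot be checkmate.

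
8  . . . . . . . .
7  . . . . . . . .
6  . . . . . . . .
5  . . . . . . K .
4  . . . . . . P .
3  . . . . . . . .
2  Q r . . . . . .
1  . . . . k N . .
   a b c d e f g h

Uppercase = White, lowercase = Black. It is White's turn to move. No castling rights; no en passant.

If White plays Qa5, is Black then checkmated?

After Qa5: black king on e1; in check: yes, from the white queen on a5.
Black has 6 legal replies: Kf2, Ke2, Kxf1, Kd1, Rb4, Rd2.
In check but a legal move exists → not checkmate.

no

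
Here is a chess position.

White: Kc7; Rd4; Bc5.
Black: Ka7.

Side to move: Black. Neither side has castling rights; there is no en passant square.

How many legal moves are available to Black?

Black to move; king on a7.
In check: yes, from the white bishop on c5.
Legal moves: Ka8, Ka6.
Count: 2.

2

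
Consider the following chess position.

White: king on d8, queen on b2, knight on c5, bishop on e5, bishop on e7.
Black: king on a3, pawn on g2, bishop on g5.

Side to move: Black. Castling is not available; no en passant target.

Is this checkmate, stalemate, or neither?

checkmate

Black to move; black king on a3.
In check: yes, from the white queen on b2.
King squares — a2: attacked by Qb2; b2: attacked by Be5; b3: attacked by Qb2; a4: attacked by Nc5; b4: attacked by Qb2.
Legal moves for Black: none.
In check with no legal moves → checkmate.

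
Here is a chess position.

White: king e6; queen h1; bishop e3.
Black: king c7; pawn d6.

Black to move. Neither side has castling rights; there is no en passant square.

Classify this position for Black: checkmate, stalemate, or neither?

neither

Black to move; black king on c7.
In check: no.
Legal moves for Black: Kd8, Kc8, Kb8, d5.
Black has 4 legal moves and is not in check → neither.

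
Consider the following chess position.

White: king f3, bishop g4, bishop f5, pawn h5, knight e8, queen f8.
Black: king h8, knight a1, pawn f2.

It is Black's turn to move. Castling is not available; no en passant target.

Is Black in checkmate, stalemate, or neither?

checkmate

Black to move; black king on h8.
In check: yes, from the white queen on f8.
King squares — g7: attacked by Ne8; h7: attacked by Bf5; g8: attacked by Qf8.
Legal moves for Black: none.
In check with no legal moves → checkmate.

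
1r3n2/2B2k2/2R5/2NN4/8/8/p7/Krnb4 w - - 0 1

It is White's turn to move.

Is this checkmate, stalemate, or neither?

checkmate

White to move; white king on a1.
In check: yes, from the black rook on b1.
King squares — b1: attacked by Pa2; a2: attacked by Nc1; b2: attacked by Rb1.
Legal moves for White: none.
In check with no legal moves → checkmate.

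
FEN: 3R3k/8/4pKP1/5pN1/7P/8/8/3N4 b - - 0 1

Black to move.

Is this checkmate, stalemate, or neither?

checkmate

Black to move; black king on h8.
In check: yes, from the white rook on d8.
King squares — g7: attacked by Kf6; h7: attacked by Ng5; g8: attacked by Rd8.
Legal moves for Black: none.
In check with no legal moves → checkmate.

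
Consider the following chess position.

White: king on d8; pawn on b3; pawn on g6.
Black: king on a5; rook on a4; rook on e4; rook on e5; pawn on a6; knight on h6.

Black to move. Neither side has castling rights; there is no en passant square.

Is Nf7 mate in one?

After Nf7: white king on d8; in check: yes, from the black knight on f7.
White has 4 legal replies: Kc8, Kd7, Kc7, gxf7.
In check but a legal move exists → not checkmate.

no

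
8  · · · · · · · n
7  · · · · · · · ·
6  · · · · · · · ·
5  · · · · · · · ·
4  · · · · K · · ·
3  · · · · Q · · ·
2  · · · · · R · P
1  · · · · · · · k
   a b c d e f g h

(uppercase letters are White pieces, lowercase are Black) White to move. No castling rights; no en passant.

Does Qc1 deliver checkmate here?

After Qc1: black king on h1; in check: yes, from the white queen on c1.
King squares — g1: attacked by Qc1; g2: attacked by Rf2; h2: attacked by Rf2.
Black has no legal moves → checkmate.

yes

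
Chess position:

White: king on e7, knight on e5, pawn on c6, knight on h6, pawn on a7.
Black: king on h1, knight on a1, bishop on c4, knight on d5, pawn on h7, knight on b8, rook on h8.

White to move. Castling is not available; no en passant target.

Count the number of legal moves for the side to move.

White to move; king on e7.
In check: yes, from the black knight on d5.
Legal moves: Kf7, Ke6, Kd6.
Count: 3.

3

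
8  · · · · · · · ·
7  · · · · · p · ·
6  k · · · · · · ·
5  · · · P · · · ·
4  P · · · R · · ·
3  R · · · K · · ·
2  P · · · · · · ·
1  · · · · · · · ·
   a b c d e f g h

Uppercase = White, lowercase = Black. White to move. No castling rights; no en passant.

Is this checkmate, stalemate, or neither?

neither

White to move; white king on e3.
In check: no.
Legal moves for White include: Re8, Re7, Re6+, Re5, Rh4, Rg4, Rf4, Rd4, Rc4, Rb4, Kf4, Kd4, Kf3, Kd3, Kf2, Ke2, Kd2, Rd3, ... (list truncated; more exist).
White has legal moves and is not in check → neither.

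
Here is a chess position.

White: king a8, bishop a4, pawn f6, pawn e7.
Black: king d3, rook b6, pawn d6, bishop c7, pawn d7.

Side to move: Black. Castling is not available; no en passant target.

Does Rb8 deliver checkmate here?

After Rb8: white king on a8; in check: yes, from the black rook on b8.
White has 1 legal reply: Ka7.
In check but a legal move exists → not checkmate.

no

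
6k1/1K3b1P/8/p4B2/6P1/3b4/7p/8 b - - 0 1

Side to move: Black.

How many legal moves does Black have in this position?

3

Black to move; king on g8.
In check: yes, from the white pawn on h7.
Legal moves: Kh8, Kf8, Kg7.
Count: 3.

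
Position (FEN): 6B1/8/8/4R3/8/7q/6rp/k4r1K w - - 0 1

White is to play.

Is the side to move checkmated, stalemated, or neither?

checkmate

White to move; white king on h1.
In check: yes, from the black rook on f1.
King squares — g1: attacked by Rf1; g2: attacked by Qh3; h2: attacked by Rg2.
Legal moves for White: none.
In check with no legal moves → checkmate.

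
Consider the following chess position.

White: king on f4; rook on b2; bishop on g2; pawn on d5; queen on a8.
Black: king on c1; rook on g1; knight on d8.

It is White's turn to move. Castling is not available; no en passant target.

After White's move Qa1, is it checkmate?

After Qa1: black king on c1; in check: yes, from the white queen on a1.
King squares — b1: attacked by Qa1; d1: attacked by Qa1; b2: attacked by Qa1; c2: attacked by Rb2; d2: attacked by Rb2.
Black has no legal moves → checkmate.

yes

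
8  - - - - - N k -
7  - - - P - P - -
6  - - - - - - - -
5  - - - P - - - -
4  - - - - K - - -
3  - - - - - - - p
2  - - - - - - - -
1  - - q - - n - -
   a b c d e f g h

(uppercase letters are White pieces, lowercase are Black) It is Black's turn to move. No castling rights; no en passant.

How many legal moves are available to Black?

4

Black to move; king on g8.
In check: yes, from the white pawn on f7.
Legal moves: Kh8, Kxf8, Kg7, Kxf7.
Count: 4.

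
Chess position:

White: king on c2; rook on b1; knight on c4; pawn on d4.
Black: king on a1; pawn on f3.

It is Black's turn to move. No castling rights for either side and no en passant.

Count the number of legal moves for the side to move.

Black to move; king on a1.
In check: yes, from the white rook on b1.
Legal moves: Ka2.
Count: 1.

1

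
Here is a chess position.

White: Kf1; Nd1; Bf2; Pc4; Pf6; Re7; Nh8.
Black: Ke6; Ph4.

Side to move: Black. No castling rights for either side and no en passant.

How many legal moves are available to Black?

Black to move; king on e6.
In check: yes, from the white rook on e7.
Legal moves: Kxf6, Kd6, Kf5.
Count: 3.

3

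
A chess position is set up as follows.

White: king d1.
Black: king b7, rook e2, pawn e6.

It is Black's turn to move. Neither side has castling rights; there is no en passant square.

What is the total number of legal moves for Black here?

Black to move; king on b7.
In check: no.
Legal moves: Kc8, Kb8, Ka8, Kc7, Ka7, Kc6, Kb6, Ka6, Re5, Re4, Re3, Rh2, Rg2, Rf2, Rd2+, Rc2, Rb2, Ra2, Re1+, e5.
Count: 20.

20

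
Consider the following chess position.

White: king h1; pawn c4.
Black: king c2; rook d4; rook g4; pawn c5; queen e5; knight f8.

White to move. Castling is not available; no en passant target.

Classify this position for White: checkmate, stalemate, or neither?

stalemate

White to move; white king on h1.
In check: no.
King squares — g1: attacked by Rg4; g2: attacked by Rg4; h2: attacked by Qe5.
Legal moves for White: none.
Not in check and no legal moves → stalemate.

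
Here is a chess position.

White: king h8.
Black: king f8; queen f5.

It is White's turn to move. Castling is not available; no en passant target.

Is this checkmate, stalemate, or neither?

stalemate

White to move; white king on h8.
In check: no.
King squares — g7: attacked by Kf8; h7: attacked by Qf5; g8: attacked by Kf8.
Legal moves for White: none.
Not in check and no legal moves → stalemate.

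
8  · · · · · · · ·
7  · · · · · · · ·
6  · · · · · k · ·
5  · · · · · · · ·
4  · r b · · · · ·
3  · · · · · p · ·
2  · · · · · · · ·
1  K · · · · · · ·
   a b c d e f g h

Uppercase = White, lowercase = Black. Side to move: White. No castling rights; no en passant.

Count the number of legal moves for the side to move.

White to move; king on a1.
In check: no.
Legal moves: none.
Count: 0.

0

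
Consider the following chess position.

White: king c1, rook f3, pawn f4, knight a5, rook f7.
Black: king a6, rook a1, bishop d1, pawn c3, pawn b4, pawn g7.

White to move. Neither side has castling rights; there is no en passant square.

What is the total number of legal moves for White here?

White to move; king on c1.
In check: yes, from the black rook on a1.
Legal moves: none.
Count: 0.

0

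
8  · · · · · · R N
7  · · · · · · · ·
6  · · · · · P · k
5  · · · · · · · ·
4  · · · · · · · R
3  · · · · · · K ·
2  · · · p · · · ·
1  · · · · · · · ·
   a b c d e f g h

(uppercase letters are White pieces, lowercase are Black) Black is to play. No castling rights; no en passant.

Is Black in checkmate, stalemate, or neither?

Black to move; black king on h6.
In check: yes, from the white rook on h4.
King squares — g5: attacked by Rg8; h5: attacked by Rh4; g6: attacked by Rg8; g7: attacked by Pf6; h7: attacked by Rh4.
Legal moves for Black: none.
In check with no legal moves → checkmate.

checkmate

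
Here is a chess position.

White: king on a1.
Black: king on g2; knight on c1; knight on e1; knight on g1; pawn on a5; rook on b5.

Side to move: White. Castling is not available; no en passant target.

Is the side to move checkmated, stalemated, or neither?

stalemate

White to move; white king on a1.
In check: no.
King squares — b1: attacked by Rb5; a2: attacked by Nc1; b2: attacked by Rb5.
Legal moves for White: none.
Not in check and no legal moves → stalemate.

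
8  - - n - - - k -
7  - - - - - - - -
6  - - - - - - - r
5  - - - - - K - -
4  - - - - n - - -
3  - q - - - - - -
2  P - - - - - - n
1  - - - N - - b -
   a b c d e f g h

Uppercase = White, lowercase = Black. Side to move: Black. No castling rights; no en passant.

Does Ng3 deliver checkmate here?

no

After Ng3: white king on f5; in check: yes, from the black knight on g3.
White has 3 legal replies: Kg5, Ke5, Kf4.
In check but a legal move exists → not checkmate.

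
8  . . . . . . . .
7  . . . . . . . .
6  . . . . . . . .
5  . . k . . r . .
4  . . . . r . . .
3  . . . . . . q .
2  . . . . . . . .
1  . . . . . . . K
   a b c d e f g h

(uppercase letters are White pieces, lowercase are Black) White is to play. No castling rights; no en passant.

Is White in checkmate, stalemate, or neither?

White to move; white king on h1.
In check: no.
King squares — g1: attacked by Qg3; g2: attacked by Qg3; h2: attacked by Qg3.
Legal moves for White: none.
Not in check and no legal moves → stalemate.

stalemate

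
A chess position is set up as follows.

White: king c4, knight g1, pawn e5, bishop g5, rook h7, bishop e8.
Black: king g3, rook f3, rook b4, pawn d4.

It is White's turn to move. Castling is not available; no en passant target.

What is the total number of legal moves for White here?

3

White to move; king on c4.
In check: yes, from the black rook on b4.
Legal moves: Kd5, Kc5, Kxb4.
Count: 3.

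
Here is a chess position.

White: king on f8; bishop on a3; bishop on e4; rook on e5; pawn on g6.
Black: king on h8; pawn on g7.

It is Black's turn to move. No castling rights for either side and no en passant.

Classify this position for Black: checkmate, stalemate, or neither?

stalemate

Black to move; black king on h8.
In check: no.
King squares — g7: own pawn; h7: attacked by Pg6; g8: attacked by Kf8.
Legal moves for Black: none.
Not in check and no legal moves → stalemate.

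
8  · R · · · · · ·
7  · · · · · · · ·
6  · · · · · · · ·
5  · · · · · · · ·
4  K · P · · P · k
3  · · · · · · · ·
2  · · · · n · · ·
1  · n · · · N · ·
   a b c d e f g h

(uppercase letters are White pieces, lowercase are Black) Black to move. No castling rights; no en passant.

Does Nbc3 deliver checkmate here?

After Nbc3: white king on a4; in check: yes, from the black knight on c3.
White has 4 legal replies: Ka5, Kb4, Kb3, Ka3.
In check but a legal move exists → not checkmate.

no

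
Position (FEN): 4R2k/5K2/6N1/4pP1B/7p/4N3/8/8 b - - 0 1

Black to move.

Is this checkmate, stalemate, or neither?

Black to move; black king on h8.
In check: yes, from the white knight on g6 and the white rook on e8.
King squares — g7: attacked by Kf7; h7: available; g8: attacked by Kf7.
Legal moves for Black: Kh7.
Black is in check but has 1 legal move → neither.

neither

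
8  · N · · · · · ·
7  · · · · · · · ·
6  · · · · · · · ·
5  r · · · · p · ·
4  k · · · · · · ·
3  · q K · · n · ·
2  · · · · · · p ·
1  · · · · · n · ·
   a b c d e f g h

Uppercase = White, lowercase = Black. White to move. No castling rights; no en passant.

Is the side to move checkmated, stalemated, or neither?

White to move; white king on c3.
In check: yes, from the black queen on b3.
King squares — b2: attacked by Qb3; c2: attacked by Qb3; d2: attacked by Nf1; b3: attacked by Ka4; d3: attacked by Qb3; b4: attacked by Qb3; c4: attacked by Qb3; d4: attacked by Nf3.
Legal moves for White: none.
In check with no legal moves → checkmate.

checkmate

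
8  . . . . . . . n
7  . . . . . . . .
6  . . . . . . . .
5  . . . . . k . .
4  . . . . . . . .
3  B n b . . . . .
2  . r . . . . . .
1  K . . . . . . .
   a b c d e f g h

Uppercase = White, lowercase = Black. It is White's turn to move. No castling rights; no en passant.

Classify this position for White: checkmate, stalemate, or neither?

White to move; white king on a1.
In check: yes, from the black knight on b3.
King squares — b1: attacked by Rb2; a2: attacked by Rb2; b2: attacked by Bc3.
Legal moves for White: none.
In check with no legal moves → checkmate.

checkmate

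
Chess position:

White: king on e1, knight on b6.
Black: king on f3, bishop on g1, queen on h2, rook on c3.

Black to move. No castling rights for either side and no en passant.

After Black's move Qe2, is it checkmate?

After Qe2: white king on e1; in check: yes, from the black queen on e2.
King squares — d1: attacked by Qe2; f1: attacked by Qe2; d2: attacked by Qe2; e2: attacked by Kf3; f2: attacked by Bg1.
White has no legal moves → checkmate.

yes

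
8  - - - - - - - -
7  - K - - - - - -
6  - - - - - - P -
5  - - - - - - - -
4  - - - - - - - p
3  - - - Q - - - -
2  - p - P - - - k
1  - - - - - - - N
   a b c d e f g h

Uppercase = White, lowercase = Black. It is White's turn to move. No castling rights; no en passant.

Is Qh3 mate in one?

no

After Qh3: black king on h2; in check: yes, from the white queen on h3.
Black has 2 legal replies: Kxh3, Kg1.
In check but a legal move exists → not checkmate.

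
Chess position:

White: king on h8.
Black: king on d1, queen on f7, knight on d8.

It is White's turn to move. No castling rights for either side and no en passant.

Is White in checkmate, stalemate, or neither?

stalemate

White to move; white king on h8.
In check: no.
King squares — g7: attacked by Qf7; h7: attacked by Qf7; g8: attacked by Qf7.
Legal moves for White: none.
Not in check and no legal moves → stalemate.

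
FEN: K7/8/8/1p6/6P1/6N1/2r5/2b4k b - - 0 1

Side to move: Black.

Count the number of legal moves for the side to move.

Black to move; king on h1.
In check: yes, from the white knight on g3.
Legal moves: Kh2, Kg2, Kg1.
Count: 3.

3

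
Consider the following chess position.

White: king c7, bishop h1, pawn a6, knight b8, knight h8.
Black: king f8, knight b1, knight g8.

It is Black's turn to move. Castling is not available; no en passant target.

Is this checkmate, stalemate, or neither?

Black to move; black king on f8.
In check: no.
Legal moves for Black: Ne7, Nh6, Nf6, Ke8, Kg7, Ke7, Nc3, Na3, Nd2.
Black has 9 legal moves and is not in check → neither.

neither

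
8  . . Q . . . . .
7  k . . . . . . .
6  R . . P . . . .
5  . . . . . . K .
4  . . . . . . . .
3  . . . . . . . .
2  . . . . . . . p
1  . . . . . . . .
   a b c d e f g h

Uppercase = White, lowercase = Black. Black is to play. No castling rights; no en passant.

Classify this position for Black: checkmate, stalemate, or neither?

Black to move; black king on a7.
In check: yes, from the white rook on a6.
King squares — a6: attacked by Qc8; b6: attacked by Ra6; b7: attacked by Qc8; a8: attacked by Ra6; b8: attacked by Qc8.
Legal moves for Black: none.
In check with no legal moves → checkmate.

checkmate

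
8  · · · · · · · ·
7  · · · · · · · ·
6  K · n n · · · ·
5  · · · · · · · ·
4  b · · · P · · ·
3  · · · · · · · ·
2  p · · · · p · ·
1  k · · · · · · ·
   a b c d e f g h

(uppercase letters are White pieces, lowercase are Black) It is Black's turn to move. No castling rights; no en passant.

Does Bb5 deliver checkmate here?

After Bb5: white king on a6; in check: yes, from the black bishop on b5.
White has 1 legal reply: Kb6.
In check but a legal move exists → not checkmate.

no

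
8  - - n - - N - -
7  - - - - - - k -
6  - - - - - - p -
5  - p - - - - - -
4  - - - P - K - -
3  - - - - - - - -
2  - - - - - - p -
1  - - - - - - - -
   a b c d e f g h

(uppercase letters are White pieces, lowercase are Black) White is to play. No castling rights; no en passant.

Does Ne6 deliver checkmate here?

no

After Ne6: black king on g7; in check: yes, from the white knight on e6.
Black has 6 legal replies: Kh8, Kg8, Kh7, Kf7, Kh6, Kf6.
In check but a legal move exists → not checkmate.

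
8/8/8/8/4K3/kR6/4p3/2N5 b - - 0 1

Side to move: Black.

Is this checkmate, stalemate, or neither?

neither

Black to move; black king on a3.
In check: yes, from the white rook on b3.
Legal moves for Black: Ka4.
Black is in check but has 1 legal move → neither.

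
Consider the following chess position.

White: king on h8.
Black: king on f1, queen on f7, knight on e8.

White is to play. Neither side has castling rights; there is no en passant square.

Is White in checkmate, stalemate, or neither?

stalemate

White to move; white king on h8.
In check: no.
King squares — g7: attacked by Qf7; h7: attacked by Qf7; g8: attacked by Qf7.
Legal moves for White: none.
Not in check and no legal moves → stalemate.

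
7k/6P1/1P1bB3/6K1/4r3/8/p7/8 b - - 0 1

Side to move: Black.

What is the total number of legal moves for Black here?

2

Black to move; king on h8.
In check: yes, from the white pawn on g7.
Legal moves: Kh7, Kxg7.
Count: 2.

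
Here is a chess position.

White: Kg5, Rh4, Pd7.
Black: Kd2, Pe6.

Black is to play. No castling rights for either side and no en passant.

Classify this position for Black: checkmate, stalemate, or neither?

Black to move; black king on d2.
In check: no.
Legal moves for Black: Ke3, Kd3, Kc3, Ke2, Kc2, Ke1, Kd1, Kc1, e5.
Black has 9 legal moves and is not in check → neither.

neither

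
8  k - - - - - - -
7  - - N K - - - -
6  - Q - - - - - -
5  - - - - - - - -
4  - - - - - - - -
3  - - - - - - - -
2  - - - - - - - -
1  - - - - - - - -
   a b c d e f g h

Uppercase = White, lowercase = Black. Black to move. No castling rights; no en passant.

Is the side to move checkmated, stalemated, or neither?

Black to move; black king on a8.
In check: yes, from the white knight on c7.
King squares — a7: attacked by Qb6; b7: attacked by Qb6; b8: attacked by Qb6.
Legal moves for Black: none.
In check with no legal moves → checkmate.

checkmate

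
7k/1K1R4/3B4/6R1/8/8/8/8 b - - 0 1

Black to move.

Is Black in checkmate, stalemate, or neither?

stalemate

Black to move; black king on h8.
In check: no.
King squares — g7: attacked by Rg5; h7: attacked by Rd7; g8: attacked by Rg5.
Legal moves for Black: none.
Not in check and no legal moves → stalemate.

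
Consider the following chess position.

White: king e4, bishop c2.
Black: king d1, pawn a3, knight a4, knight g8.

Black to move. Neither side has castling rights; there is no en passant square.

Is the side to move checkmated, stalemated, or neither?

Black to move; black king on d1.
In check: yes, from the white bishop on c2.
Legal moves for Black: Ke2, Kd2, Kxc2, Ke1, Kc1.
Black is in check but has 5 legal moves → neither.

neither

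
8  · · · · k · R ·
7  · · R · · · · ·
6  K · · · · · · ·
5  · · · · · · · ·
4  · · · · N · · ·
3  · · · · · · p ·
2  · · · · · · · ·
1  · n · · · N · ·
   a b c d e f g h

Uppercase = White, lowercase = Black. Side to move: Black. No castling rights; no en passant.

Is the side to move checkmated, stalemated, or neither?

checkmate

Black to move; black king on e8.
In check: yes, from the white rook on g8.
King squares — d7: attacked by Rc7; e7: attacked by Rc7; f7: attacked by Rc7; d8: attacked by Rg8; f8: attacked by Rg8.
Legal moves for Black: none.
In check with no legal moves → checkmate.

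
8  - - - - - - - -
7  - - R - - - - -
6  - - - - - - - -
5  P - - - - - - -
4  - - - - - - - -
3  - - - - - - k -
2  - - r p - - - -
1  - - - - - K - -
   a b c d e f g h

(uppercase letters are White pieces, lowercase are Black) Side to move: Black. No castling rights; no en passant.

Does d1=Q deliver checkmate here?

After d1=Q: white king on f1; in check: yes, from the black queen on d1.
King squares — e1: attacked by Qd1; g1: attacked by Qd1; e2: attacked by Qd1; f2: attacked by Rc2; g2: attacked by Rc2.
White has no legal moves → checkmate.

yes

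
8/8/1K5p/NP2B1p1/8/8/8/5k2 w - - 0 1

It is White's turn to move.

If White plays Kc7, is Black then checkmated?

After Kc7: black king on f1; in check: no.
Black is not in check, so this cannot be checkmate.

no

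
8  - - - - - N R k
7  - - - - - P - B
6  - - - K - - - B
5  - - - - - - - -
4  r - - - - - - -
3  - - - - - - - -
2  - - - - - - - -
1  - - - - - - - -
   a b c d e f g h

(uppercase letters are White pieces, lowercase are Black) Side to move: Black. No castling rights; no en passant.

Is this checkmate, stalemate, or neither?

checkmate

Black to move; black king on h8.
In check: yes, from the white rook on g8.
King squares — g7: attacked by Bh6; h7: attacked by Nf8; g8: attacked by Pf7.
Legal moves for Black: none.
In check with no legal moves → checkmate.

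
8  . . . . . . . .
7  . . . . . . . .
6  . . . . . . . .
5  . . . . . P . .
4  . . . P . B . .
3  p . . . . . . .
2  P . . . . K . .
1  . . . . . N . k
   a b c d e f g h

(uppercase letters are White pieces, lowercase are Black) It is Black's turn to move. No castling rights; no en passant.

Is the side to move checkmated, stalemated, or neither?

Black to move; black king on h1.
In check: no.
King squares — g1: attacked by Kf2; g2: attacked by Kf2; h2: attacked by Nf1.
Legal moves for Black: none.
Not in check and no legal moves → stalemate.

stalemate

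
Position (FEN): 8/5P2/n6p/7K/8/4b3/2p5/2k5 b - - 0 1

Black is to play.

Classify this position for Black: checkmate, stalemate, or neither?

Black to move; black king on c1.
In check: no.
Legal moves for Black: Nb8, Nc7, Nc5, Nb4, Ba7, Bb6, Bg5, Bc5, Bf4, Bd4, Bf2, Bd2, Bg1, Kd2, Kb2, Kd1, Kb1.
Black has 17 legal moves and is not in check → neither.

neither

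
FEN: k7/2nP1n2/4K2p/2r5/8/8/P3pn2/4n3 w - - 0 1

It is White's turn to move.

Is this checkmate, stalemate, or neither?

White to move; white king on e6.
In check: yes, from the black knight on c7.
Legal moves for White: Kxf7, Ke7, Kf6.
White is in check but has 3 legal moves → neither.

neither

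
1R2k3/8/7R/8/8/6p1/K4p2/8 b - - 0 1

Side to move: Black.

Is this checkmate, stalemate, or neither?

neither

Black to move; black king on e8.
In check: yes, from the white rook on b8.
Legal moves for Black: Kf7, Ke7, Kd7.
Black is in check but has 3 legal moves → neither.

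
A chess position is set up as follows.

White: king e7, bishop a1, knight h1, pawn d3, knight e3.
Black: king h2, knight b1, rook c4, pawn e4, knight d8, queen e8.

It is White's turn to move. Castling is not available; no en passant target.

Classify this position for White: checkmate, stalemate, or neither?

White to move; white king on e7.
In check: yes, from the black queen on e8.
King squares — d6: available; e6: attacked by Nd8; f6: available; d7: attacked by Qe8; f7: attacked by Nd8; d8: attacked by Qe8; e8: available; f8: attacked by Qe8.
Legal moves for White: Kxe8, Kf6, Kd6.
White is in check but has 3 legal moves → neither.

neither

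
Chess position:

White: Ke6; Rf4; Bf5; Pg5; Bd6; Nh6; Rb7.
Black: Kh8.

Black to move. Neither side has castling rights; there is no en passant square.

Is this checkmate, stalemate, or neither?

Black to move; black king on h8.
In check: no.
King squares — g7: attacked by Rb7; h7: attacked by Bf5; g8: attacked by Nh6.
Legal moves for Black: none.
Not in check and no legal moves → stalemate.

stalemate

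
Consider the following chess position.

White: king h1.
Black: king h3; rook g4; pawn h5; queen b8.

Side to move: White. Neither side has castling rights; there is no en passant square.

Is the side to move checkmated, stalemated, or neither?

White to move; white king on h1.
In check: no.
King squares — g1: attacked by Rg4; g2: attacked by Kh3; h2: attacked by Kh3.
Legal moves for White: none.
Not in check and no legal moves → stalemate.

stalemate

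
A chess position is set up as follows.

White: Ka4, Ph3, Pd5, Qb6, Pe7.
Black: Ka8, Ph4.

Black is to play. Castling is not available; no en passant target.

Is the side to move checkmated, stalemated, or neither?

Black to move; black king on a8.
In check: no.
King squares — a7: attacked by Qb6; b7: attacked by Qb6; b8: attacked by Qb6.
Legal moves for Black: none.
Not in check and no legal moves → stalemate.

stalemate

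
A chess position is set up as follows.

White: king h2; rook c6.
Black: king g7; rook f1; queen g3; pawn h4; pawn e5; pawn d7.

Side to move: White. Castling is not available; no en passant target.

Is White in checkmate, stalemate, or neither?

checkmate

White to move; white king on h2.
In check: yes, from the black queen on g3.
King squares — g1: attacked by Rf1; h1: attacked by Rf1; g2: attacked by Qg3; g3: attacked by Ph4; h3: attacked by Qg3.
Legal moves for White: none.
In check with no legal moves → checkmate.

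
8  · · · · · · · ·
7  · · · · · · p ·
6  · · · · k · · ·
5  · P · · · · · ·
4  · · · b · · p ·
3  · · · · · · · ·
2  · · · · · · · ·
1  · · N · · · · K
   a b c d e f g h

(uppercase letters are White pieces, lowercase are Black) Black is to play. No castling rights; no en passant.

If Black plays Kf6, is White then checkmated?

After Kf6: white king on h1; in check: no.
White is not in check, so this cannot be checkmate.

no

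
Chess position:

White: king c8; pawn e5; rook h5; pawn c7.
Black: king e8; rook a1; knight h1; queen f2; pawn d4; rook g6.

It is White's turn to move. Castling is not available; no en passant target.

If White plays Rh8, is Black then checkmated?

After Rh8: black king on e8; in check: yes, from the white rook on h8.
Black has 4 legal replies: Kf7, Ke7, Rg8, Qf8.
In check but a legal move exists → not checkmate.

no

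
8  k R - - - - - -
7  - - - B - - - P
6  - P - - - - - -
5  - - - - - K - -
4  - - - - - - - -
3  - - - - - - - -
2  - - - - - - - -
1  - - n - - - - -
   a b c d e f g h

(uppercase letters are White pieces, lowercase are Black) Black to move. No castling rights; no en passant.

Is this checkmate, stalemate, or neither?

neither

Black to move; black king on a8.
In check: yes, from the white rook on b8.
Legal moves for Black: Kxb8.
Black is in check but has 1 legal move → neither.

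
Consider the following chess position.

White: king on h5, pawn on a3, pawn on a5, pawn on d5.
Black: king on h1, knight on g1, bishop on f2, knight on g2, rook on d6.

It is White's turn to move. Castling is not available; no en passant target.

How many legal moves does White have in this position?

White to move; king on h5.
In check: no.
Legal moves: Kg5, Kg4, a6, a4.
Count: 4.

4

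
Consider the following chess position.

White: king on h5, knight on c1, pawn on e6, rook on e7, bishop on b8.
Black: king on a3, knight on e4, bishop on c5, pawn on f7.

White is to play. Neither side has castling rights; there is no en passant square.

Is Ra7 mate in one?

no

After Ra7: black king on a3; in check: yes, from the white rook on a7.
Black has 3 legal replies: Kb4, Kb2, Bxa7.
In check but a legal move exists → not checkmate.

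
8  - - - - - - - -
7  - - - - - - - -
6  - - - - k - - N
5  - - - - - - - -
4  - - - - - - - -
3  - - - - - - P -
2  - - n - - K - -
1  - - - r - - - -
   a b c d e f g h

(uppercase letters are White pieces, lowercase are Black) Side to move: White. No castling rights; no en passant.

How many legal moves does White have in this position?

White to move; king on f2.
In check: no.
Legal moves: Ng8, Nf7, Nf5, Ng4, Kf3, Kg2, Ke2, g4.
Count: 8.

8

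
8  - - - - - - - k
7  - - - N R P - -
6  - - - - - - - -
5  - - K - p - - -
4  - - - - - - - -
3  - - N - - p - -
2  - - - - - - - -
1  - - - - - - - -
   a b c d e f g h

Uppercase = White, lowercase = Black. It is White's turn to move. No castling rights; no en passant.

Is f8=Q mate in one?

After f8=Q: black king on h8; in check: yes, from the white queen on f8.
King squares — g7: attacked by Re7; h7: attacked by Re7; g8: attacked by Qf8.
Black has no legal moves → checkmate.

yes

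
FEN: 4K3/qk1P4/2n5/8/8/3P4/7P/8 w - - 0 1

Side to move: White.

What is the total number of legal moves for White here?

9

White to move; king on e8.
In check: no.
Legal moves: Kf8, Kf7, d8=Q, d8=R, d8=B, d8=N+, d4, h3, h4.
Count: 9.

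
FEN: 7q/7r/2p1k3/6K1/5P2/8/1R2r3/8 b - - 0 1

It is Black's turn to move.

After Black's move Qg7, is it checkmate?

After Qg7: white king on g5; in check: yes, from the black queen on g7.
King squares — f4: own pawn; g4: attacked by Qg7; h4: attacked by Rh7; f5: attacked by Ke6; h5: attacked by Rh7; f6: attacked by Ke6; g6: attacked by Qg7; h6: attacked by Qg7.
White has no legal moves → checkmate.

yes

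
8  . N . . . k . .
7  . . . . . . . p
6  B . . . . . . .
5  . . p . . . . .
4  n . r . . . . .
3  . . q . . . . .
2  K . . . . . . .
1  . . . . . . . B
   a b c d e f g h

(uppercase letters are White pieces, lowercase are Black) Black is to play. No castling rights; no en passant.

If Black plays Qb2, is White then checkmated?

yes

After Qb2: white king on a2; in check: yes, from the black queen on b2.
King squares — a1: attacked by Qb2; b1: attacked by Qb2; b2: attacked by Na4; a3: attacked by Qb2; b3: attacked by Qb2.
White has no legal moves → checkmate.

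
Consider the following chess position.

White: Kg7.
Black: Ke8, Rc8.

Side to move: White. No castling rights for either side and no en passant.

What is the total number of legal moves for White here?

6

White to move; king on g7.
In check: no.
Legal moves: Kh8, Kg8, Kh7, Kh6, Kg6, Kf6.
Count: 6.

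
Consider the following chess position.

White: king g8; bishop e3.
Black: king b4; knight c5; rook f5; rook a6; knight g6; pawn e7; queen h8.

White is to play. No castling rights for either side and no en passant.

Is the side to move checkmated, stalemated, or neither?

checkmate

White to move; white king on g8.
In check: yes, from the black queen on h8.
King squares — f7: attacked by Rf5; g7: attacked by Qh8; h7: attacked by Qh8; f8: attacked by Rf5; h8: attacked by Ng6.
Legal moves for White: none.
In check with no legal moves → checkmate.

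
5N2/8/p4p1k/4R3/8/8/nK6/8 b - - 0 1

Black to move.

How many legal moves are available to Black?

7

Black to move; king on h6.
In check: no.
Legal moves: Kg7, Nb4, Nc3, Nc1, fxe5, f5, a5.
Count: 7.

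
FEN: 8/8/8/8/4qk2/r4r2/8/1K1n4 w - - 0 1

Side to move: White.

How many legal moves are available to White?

1

White to move; king on b1.
In check: yes, from the black queen on e4.
Legal moves: Kc1.
Count: 1.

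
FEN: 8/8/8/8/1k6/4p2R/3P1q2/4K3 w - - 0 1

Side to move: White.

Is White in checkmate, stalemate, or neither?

neither

White to move; white king on e1.
In check: yes, from the black queen on f2.
Legal moves for White: Kd1.
White is in check but has 1 legal move → neither.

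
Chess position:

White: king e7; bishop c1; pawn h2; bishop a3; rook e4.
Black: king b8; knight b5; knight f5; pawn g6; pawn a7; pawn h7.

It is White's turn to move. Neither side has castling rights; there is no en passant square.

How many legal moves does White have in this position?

White to move; king on e7.
In check: yes, from the black knight on f5.
Legal moves: Kf8, Ke8, Kd8, Kf7, Kd7, Kf6, Ke6.
Count: 7.

7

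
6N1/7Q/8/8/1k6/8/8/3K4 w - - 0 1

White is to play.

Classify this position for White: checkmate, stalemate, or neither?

White to move; white king on d1.
In check: no.
Legal moves for White include: Ne7, Nh6, Nf6, Qh8, Qg7, Qf7, Qe7+, Qd7, Qc7, Qb7+, Qa7, Qh6, Qg6, Qh5, Qf5, Qh4+, Qe4+, Qh3, ... (list truncated; more exist).
White has legal moves and is not in check → neither.

neither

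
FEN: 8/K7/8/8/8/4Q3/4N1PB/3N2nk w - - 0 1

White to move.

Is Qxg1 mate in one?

After Qxg1: black king on h1; in check: yes, from the white queen on g1.
King squares — g1: attacked by Ne2; g2: attacked by Qg1; h2: attacked by Qg1.
Black has no legal moves → checkmate.

yes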